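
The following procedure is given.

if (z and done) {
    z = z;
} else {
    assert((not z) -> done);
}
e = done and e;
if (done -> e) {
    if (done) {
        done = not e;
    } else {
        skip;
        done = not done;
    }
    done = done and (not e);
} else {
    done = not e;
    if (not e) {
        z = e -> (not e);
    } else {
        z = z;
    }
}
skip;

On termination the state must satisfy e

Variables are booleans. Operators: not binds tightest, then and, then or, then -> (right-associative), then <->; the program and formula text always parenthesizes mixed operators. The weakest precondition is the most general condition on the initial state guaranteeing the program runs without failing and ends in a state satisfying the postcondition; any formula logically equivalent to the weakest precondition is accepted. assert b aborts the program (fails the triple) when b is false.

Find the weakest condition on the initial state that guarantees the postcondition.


Working backward. After the program, e must hold.
Before skip: e
Then branch requires (done -> e) and ((not done) -> e); else branch requires (not e) -> e.
Before the if: ((done -> e) -> ((done -> e) and ((not done) -> e))) and ((not (done -> e)) -> ((not e) -> e))
Before e := done and e: ((done -> (done and e)) -> ((done -> (done and e)) and ((not done) -> (done and e)))) and ((not (done -> (done and e))) -> ((not (done and e)) -> (done and e)))
Then branch requires ((done -> (done and e)) -> ((done -> (done and e)) and ((not done) -> (done and e)))) and ((not (done -> (done and e))) -> ((not (done and e)) -> (done and e))); else branch requires ((not z) -> done) and ((done -> (done and e)) -> ((done -> (done and e)) and ((not done) -> (done and e)))) and ((not (done -> (done and e))) -> ((not (done and e)) -> (done and e))).
Before the if: ((z and done) -> (((done -> (done and e)) -> ((done -> (done and e)) and ((not done) -> (done and e)))) and ((not (done -> (done and e))) -> ((not (done and e)) -> (done and e))))) and ((not (z and done)) -> (((not z) -> done) and ((done -> (done and e)) -> ((done -> (done and e)) and ((not done) -> (done and e)))) and ((not (done -> (done and e))) -> ((not (done and e)) -> (done and e)))))
Answer: WP = ((z and done) -> (((done -> (done and e)) -> ((done -> (done and e)) and ((not done) -> (done and e)))) and ((not (done -> (done and e))) -> ((not (done and e)) -> (done and e))))) and ((not (z and done)) -> (((not z) -> done) and ((done -> (done and e)) -> ((done -> (done and e)) and ((not done) -> (done and e)))) and ((not (done -> (done and e))) -> ((not (done and e)) -> (done and e)))))


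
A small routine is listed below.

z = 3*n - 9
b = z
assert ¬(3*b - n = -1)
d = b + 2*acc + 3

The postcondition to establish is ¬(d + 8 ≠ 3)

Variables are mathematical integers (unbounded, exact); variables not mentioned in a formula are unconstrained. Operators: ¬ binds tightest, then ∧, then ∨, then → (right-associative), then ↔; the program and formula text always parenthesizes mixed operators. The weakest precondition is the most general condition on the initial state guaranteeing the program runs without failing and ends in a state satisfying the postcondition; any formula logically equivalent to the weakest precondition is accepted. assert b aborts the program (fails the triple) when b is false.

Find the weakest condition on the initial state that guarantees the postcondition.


Working backward. After the program, the postcondition ¬(d + 8 ≠ 3) must hold; in canonical form it is ¬(d ≠ -5).
Before d := b + 2*acc + 3: ¬(2*acc + b ≠ -8)
Before assert ¬(3*b - n = -1): (¬(3*b = n - 1)) ∧ (¬(2*acc + b ≠ -8))
Before b := z: (¬(3*z = n - 1)) ∧ (¬(2*acc + z ≠ -8))
Before z := 3*n - 9: (¬(8*n = 26)) ∧ (¬(2*acc + 3*n ≠ 1))
Answer: WP = (¬(8*n = 26)) ∧ (¬(2*acc + 3*n ≠ 1))


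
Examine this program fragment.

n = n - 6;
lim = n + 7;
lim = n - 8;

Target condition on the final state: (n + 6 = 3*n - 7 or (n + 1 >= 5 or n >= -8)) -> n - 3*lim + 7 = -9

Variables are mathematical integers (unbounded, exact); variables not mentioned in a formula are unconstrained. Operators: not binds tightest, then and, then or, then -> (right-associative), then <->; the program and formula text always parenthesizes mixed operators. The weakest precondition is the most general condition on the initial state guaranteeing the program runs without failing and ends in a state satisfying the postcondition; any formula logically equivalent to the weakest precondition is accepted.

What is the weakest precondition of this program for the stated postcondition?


Working backward. After the program, the postcondition (n + 6 = 3*n - 7 or (n + 1 >= 5 or n >= -8)) -> n - 3*lim + 7 = -9 must hold; in canonical form it is (2*n = 13 or n >= 4 or n >= -8) -> n = 3*lim - 16.
Before lim := n - 8: (2*n = 13 or n >= 4 or n >= -8) -> 2*n = 40
Before lim := n + 7: (2*n = 13 or n >= 4 or n >= -8) -> 2*n = 40
Before n := n - 6: (2*n = 25 or n >= 10 or n >= -2) -> 2*n = 52
Answer: WP = (2*n = 25 or n >= 10 or n >= -2) -> 2*n = 52


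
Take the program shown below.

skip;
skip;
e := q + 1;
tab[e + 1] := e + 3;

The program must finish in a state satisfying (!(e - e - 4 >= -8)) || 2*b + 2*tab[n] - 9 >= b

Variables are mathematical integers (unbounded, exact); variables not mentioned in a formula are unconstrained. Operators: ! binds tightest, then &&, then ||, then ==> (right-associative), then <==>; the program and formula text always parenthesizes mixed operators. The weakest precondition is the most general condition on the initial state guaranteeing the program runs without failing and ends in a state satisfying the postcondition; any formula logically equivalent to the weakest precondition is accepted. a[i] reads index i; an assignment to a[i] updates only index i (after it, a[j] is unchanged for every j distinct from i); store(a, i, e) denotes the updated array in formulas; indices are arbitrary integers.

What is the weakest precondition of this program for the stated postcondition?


Working backward. After the program, the postcondition (!(e - e - 4 >= -8)) || 2*b + 2*tab[n] - 9 >= b must hold; in canonical form it is 2*tab[n] + b >= 9.
Before tab[e + 1] := e + 3: 2*store(tab, e + 1, e + 3)[n] + b >= 9
Before e := q + 1: 2*store(tab, q + 2, q + 4)[n] + b >= 9
Before skip: 2*store(tab, q + 2, q + 4)[n] + b >= 9
Before skip: 2*store(tab, q + 2, q + 4)[n] + b >= 9
Answer: WP = 2*store(tab, q + 2, q + 4)[n] + b >= 9


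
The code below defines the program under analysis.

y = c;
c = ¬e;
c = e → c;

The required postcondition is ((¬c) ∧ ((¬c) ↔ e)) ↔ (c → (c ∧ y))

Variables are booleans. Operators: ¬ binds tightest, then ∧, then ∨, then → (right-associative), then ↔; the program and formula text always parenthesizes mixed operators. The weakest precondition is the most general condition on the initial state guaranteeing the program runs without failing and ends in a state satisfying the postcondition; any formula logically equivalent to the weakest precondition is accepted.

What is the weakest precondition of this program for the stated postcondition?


Working backward. After the program, ((¬c) ∧ ((¬c) ↔ e)) ↔ (c → (c ∧ y)) must hold.
Before c := e → c: ((¬(e → c)) ∧ ((¬(e → c)) ↔ e)) ↔ ((e → c) → ((e → c) ∧ y))
Before c := ¬e: ((¬(e → (¬e))) ∧ ((¬(e → (¬e))) ↔ e)) ↔ ((e → (¬e)) → ((e → (¬e)) ∧ y))
Before y := c: ((¬(e → (¬e))) ∧ ((¬(e → (¬e))) ↔ e)) ↔ ((e → (¬e)) → ((e → (¬e)) ∧ c))
Answer: WP = ((¬(e → (¬e))) ∧ ((¬(e → (¬e))) ↔ e)) ↔ ((e → (¬e)) → ((e → (¬e)) ∧ c))


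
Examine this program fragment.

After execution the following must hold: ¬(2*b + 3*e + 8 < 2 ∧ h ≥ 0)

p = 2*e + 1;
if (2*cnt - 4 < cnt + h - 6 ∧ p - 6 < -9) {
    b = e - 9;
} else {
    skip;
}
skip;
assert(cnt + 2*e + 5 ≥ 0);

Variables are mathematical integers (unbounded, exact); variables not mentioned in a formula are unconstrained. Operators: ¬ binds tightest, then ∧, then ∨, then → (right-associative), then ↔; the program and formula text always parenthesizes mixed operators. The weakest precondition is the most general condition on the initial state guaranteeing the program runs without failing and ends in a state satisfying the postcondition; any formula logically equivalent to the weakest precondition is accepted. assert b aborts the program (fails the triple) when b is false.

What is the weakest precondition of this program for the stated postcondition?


Working backward. After the program, the postcondition ¬(2*b + 3*e + 8 < 2 ∧ h ≥ 0) must hold; in canonical form it is ¬(2*b + 3*e < -6 ∧ h ≥ 0).
Before assert cnt + 2*e + 5 ≥ 0: cnt + 2*e ≥ -5 ∧ (¬(2*b + 3*e < -6 ∧ h ≥ 0))
Before skip: cnt + 2*e ≥ -5 ∧ (¬(2*b + 3*e < -6 ∧ h ≥ 0))
Then branch requires cnt + 2*e ≥ -5 ∧ (¬(5*e < 12 ∧ h ≥ 0)); else branch requires cnt + 2*e ≥ -5 ∧ (¬(2*b + 3*e < -6 ∧ h ≥ 0)).
Before the if: ((cnt < h - 2 ∧ p < -3) → (cnt + 2*e ≥ -5 ∧ (¬(5*e < 12 ∧ h ≥ 0)))) ∧ ((¬(cnt < h - 2 ∧ p < -3)) → (cnt + 2*e ≥ -5 ∧ (¬(2*b + 3*e < -6 ∧ h ≥ 0))))
Before p := 2*e + 1: ((cnt < h - 2 ∧ 2*e < -4) → (cnt + 2*e ≥ -5 ∧ (¬(5*e < 12 ∧ h ≥ 0)))) ∧ ((¬(cnt < h - 2 ∧ 2*e < -4)) → (cnt + 2*e ≥ -5 ∧ (¬(2*b + 3*e < -6 ∧ h ≥ 0))))
Answer: WP = ((cnt < h - 2 ∧ 2*e < -4) → (cnt + 2*e ≥ -5 ∧ (¬(5*e < 12 ∧ h ≥ 0)))) ∧ ((¬(cnt < h - 2 ∧ 2*e < -4)) → (cnt + 2*e ≥ -5 ∧ (¬(2*b + 3*e < -6 ∧ h ≥ 0))))


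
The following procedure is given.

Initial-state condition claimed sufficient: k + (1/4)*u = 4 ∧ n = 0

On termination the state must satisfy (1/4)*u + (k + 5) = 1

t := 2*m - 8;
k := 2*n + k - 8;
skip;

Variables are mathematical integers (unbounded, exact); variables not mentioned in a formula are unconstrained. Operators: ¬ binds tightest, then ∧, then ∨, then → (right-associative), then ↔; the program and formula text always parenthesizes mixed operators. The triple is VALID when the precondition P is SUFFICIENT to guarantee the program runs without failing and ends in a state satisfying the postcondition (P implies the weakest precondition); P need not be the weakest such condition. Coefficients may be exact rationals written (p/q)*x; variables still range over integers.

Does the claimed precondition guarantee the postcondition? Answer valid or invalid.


Working backward. After the program, the postcondition (1/4)*u + (k + 5) = 1 must hold; in canonical form it is k + (1/4)*u = -4.
Before skip: k + (1/4)*u = -4
Before k := 2*n + k - 8: k + 2*n + (1/4)*u = 4
Before t := 2*m - 8: k + 2*n + (1/4)*u = 4
The weakest precondition is k + 2*n + (1/4)*u = 4.
Check whether k + (1/4)*u = 4 ∧ n = 0 implies it.
Every state satisfying the precondition satisfies the weakest precondition: the implication holds.
Answer: valid


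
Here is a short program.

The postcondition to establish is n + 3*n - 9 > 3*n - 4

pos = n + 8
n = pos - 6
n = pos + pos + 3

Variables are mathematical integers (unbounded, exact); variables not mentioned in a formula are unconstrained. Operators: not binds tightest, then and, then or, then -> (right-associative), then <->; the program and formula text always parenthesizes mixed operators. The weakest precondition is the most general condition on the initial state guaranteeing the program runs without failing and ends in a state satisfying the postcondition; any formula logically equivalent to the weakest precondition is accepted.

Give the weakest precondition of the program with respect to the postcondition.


Working backward. After the program, the postcondition n + 3*n - 9 > 3*n - 4 must hold; in canonical form it is n > 5.
Before n := pos + pos + 3: 2*pos > 2
Before n := pos - 6: 2*pos > 2
Before pos := n + 8: 2*n > -14
Answer: WP = 2*n > -14


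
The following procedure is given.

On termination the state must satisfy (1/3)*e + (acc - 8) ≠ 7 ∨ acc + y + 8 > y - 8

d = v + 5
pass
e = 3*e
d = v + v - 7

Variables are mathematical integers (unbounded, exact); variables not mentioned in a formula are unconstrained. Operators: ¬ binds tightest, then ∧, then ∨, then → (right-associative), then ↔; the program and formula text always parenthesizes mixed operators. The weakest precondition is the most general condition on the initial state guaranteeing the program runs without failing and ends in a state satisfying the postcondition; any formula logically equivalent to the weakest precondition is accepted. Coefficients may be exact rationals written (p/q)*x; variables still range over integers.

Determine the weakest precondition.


Working backward. After the program, the postcondition (1/3)*e + (acc - 8) ≠ 7 ∨ acc + y + 8 > y - 8 must hold; in canonical form it is acc + (1/3)*e ≠ 15 ∨ acc > -16.
Before d := v + v - 7: acc + (1/3)*e ≠ 15 ∨ acc > -16
Before e := 3*e: acc + e ≠ 15 ∨ acc > -16
Before skip: acc + e ≠ 15 ∨ acc > -16
Before d := v + 5: acc + e ≠ 15 ∨ acc > -16
Answer: WP = acc + e ≠ 15 ∨ acc > -16


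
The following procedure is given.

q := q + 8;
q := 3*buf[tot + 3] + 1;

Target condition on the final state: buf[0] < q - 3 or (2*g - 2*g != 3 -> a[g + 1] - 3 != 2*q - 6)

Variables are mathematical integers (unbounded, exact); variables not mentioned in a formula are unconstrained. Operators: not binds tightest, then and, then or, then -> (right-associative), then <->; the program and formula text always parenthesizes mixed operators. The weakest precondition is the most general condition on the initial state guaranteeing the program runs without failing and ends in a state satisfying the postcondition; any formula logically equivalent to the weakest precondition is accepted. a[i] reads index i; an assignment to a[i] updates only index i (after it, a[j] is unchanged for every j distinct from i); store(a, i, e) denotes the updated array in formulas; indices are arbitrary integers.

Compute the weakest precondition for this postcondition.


Working backward. After the program, the postcondition buf[0] < q - 3 or (2*g - 2*g != 3 -> a[g + 1] - 3 != 2*q - 6) must hold; in canonical form it is buf[0] < q - 3 or a[g + 1] != 2*q - 3.
Before q := 3*buf[tot + 3] + 1: buf[0] < 3*buf[tot + 3] - 2 or a[g + 1] != 6*buf[tot + 3] - 1
Before q := q + 8: buf[0] < 3*buf[tot + 3] - 2 or a[g + 1] != 6*buf[tot + 3] - 1
Answer: WP = buf[0] < 3*buf[tot + 3] - 2 or a[g + 1] != 6*buf[tot + 3] - 1


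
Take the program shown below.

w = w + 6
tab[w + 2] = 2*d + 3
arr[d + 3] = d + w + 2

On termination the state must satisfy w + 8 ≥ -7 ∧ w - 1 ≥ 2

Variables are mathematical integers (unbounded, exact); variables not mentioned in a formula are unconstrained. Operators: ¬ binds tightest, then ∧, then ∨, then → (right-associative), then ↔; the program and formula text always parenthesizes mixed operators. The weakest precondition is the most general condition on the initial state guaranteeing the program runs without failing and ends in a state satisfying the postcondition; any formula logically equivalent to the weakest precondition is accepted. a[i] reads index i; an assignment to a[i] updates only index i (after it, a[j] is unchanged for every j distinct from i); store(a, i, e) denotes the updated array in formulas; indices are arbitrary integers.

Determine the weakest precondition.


Working backward. After the program, the postcondition w + 8 ≥ -7 ∧ w - 1 ≥ 2 must hold; in canonical form it is w ≥ -15 ∧ w ≥ 3.
Before arr[d + 3] := d + w + 2: w ≥ -15 ∧ w ≥ 3
Before tab[w + 2] := 2*d + 3: w ≥ -15 ∧ w ≥ 3
Before w := w + 6: w ≥ -21 ∧ w ≥ -3
Answer: WP = w ≥ -21 ∧ w ≥ -3


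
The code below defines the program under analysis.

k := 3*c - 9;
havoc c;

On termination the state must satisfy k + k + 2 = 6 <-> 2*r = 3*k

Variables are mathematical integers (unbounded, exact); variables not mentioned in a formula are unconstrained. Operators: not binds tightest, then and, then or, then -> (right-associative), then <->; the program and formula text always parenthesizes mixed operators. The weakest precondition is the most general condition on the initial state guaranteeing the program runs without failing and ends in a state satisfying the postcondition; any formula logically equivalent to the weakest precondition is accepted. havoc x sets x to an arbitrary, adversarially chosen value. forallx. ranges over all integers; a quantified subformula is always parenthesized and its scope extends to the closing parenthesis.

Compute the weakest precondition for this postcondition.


Working backward. After the program, the postcondition k + k + 2 = 6 <-> 2*r = 3*k must hold; in canonical form it is 2*k = 4 <-> 2*r = 3*k.
Before havoc c: 2*k = 4 <-> 2*r = 3*k
Before k := 3*c - 9: 6*c = 22 <-> 2*r = 9*c - 27
Answer: WP = 6*c = 22 <-> 2*r = 9*c - 27


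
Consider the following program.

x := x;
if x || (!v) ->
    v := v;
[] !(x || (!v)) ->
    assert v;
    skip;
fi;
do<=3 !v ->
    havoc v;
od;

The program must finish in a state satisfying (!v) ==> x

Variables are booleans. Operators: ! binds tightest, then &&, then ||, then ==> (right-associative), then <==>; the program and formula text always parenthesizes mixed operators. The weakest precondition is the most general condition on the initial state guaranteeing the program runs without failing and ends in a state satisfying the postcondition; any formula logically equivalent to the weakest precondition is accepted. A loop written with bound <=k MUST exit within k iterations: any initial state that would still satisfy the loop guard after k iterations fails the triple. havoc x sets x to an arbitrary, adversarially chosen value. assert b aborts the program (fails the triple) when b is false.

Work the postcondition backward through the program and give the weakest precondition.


Working backward. After the program, (!v) ==> x must hold.
Before the loop (bound <=3), unroll the exhaustion recursion (WP_0 = exit-now case; WP_j = one more guarded iteration, up to j = 3):
  WP_0: v && ((!v) ==> x)
  WP_1: v && (v ==> ((!v) ==> x))
  WP_2: v && (v ==> ((!v) ==> x))
  WP_3: v && (v ==> ((!v) ==> x))
So before the loop: v && (v ==> ((!v) ==> x))
Then branch requires v && (v ==> ((!v) ==> x)); else branch requires v && (v ==> ((!v) ==> x)).
Before the if: ((x || (!v)) ==> (v && (v ==> ((!v) ==> x)))) && ((!(x || (!v))) ==> (v && (v ==> ((!v) ==> x))))
Before x := x: ((x || (!v)) ==> (v && (v ==> ((!v) ==> x)))) && ((!(x || (!v))) ==> (v && (v ==> ((!v) ==> x))))
Answer: WP = ((x || (!v)) ==> (v && (v ==> ((!v) ==> x)))) && ((!(x || (!v))) ==> (v && (v ==> ((!v) ==> x))))


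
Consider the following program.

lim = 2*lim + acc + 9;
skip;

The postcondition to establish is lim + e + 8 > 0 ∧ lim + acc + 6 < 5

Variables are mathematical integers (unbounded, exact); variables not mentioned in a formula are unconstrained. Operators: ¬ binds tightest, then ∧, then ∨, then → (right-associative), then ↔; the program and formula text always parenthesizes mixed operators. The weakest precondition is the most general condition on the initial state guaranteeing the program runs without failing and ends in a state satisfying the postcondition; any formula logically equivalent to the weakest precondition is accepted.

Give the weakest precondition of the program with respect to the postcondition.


Working backward. After the program, the postcondition lim + e + 8 > 0 ∧ lim + acc + 6 < 5 must hold; in canonical form it is e + lim > -8 ∧ acc + lim < -1.
Before skip: e + lim > -8 ∧ acc + lim < -1
Before lim := 2*lim + acc + 9: acc + e + 2*lim > -17 ∧ 2*acc + 2*lim < -10
Answer: WP = acc + e + 2*lim > -17 ∧ 2*acc + 2*lim < -10


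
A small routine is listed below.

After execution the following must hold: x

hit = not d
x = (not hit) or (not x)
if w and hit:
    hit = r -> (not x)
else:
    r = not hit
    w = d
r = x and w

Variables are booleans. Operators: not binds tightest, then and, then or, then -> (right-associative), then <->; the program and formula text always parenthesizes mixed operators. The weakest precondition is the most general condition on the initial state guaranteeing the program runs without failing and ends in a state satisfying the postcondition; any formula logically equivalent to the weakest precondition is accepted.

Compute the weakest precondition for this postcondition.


Working backward. After the program, x must hold.
Before r := x and w: x
Then branch requires x; else branch requires x.
Before the if: ((w and hit) -> x) and ((not (w and hit)) -> x)
Before x := (not hit) or (not x): ((w and hit) -> ((not hit) or (not x))) and ((not (w and hit)) -> ((not hit) or (not x)))
Before hit := not d: ((w and (not d)) -> (d or (not x))) and ((not (w and (not d))) -> (d or (not x)))
Answer: WP = ((w and (not d)) -> (d or (not x))) and ((not (w and (not d))) -> (d or (not x)))


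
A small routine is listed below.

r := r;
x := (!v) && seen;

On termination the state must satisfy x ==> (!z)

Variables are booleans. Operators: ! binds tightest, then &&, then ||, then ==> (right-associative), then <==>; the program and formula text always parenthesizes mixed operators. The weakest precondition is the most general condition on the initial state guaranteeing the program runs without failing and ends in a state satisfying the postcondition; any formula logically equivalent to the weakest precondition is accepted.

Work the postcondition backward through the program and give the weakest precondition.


Working backward. After the program, x ==> (!z) must hold.
Before x := (!v) && seen: ((!v) && seen) ==> (!z)
Before r := r: ((!v) && seen) ==> (!z)
Answer: WP = ((!v) && seen) ==> (!z)


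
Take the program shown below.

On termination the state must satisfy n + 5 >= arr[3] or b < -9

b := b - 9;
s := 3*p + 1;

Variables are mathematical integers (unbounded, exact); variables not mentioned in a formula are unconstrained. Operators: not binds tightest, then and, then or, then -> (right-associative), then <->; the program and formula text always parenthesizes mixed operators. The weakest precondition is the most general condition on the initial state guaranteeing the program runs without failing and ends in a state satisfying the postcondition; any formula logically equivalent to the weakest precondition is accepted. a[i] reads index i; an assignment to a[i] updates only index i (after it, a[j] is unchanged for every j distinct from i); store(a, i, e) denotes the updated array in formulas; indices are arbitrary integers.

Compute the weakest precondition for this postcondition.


Working backward. After the program, the postcondition n + 5 >= arr[3] or b < -9 must hold; in canonical form it is n >= arr[3] - 5 or b < -9.
Before s := 3*p + 1: n >= arr[3] - 5 or b < -9
Before b := b - 9: n >= arr[3] - 5 or b < 0
Answer: WP = n >= arr[3] - 5 or b < 0


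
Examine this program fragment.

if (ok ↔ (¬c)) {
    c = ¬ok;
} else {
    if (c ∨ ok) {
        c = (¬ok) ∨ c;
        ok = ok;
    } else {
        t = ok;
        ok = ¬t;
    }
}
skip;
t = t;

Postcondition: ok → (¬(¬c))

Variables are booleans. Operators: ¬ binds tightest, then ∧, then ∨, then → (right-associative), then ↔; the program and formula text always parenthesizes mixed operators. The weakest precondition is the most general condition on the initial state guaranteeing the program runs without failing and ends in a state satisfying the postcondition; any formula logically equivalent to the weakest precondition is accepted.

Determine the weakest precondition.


Working backward. After the program, the postcondition ok → (¬(¬c)) must hold; in canonical form it is ok → c.
Before t := t: ok → c
Before skip: ok → c
Then branch requires ok → (¬ok); else branch requires ((c ∨ ok) → (ok → ((¬ok) ∨ c))) ∧ ((¬(c ∨ ok)) → ((¬ok) → c)).
Before the if: ((ok ↔ (¬c)) → (ok → (¬ok))) ∧ ((¬(ok ↔ (¬c))) → (((c ∨ ok) → (ok → ((¬ok) ∨ c))) ∧ ((¬(c ∨ ok)) → ((¬ok) → c))))
Answer: WP = ((ok ↔ (¬c)) → (ok → (¬ok))) ∧ ((¬(ok ↔ (¬c))) → (((c ∨ ok) → (ok → ((¬ok) ∨ c))) ∧ ((¬(c ∨ ok)) → ((¬ok) → c))))


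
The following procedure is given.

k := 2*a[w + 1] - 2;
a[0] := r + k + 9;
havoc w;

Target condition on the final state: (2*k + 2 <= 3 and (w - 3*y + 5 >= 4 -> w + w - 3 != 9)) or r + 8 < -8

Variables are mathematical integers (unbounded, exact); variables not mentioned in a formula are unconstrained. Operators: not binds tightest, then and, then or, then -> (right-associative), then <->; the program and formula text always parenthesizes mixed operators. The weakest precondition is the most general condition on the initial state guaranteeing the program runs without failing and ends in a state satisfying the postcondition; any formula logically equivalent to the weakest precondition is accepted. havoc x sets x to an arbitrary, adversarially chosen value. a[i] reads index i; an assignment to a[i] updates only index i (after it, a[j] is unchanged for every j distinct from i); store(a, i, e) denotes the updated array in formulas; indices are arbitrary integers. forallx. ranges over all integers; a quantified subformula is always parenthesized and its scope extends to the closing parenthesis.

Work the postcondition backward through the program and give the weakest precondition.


Working backward. After the program, the postcondition (2*k + 2 <= 3 and (w - 3*y + 5 >= 4 -> w + w - 3 != 9)) or r + 8 < -8 must hold; in canonical form it is (2*k <= 1 and (w >= 3*y - 1 -> 2*w != 12)) or r < -16.
Before havoc w: forall w_1. ((2*k <= 1 and (w_1 >= 3*y - 1 -> 2*w_1 != 12)) or r < -16)
Before a[0] := r + k + 9: forall w_1. ((2*k <= 1 and (w_1 >= 3*y - 1 -> 2*w_1 != 12)) or r < -16)
Before k := 2*a[w + 1] - 2: forall w_1. ((4*a[w + 1] <= 5 and (w_1 >= 3*y - 1 -> 2*w_1 != 12)) or r < -16)
Answer: WP = forall w_1. ((4*a[w + 1] <= 5 and (w_1 >= 3*y - 1 -> 2*w_1 != 12)) or r < -16)


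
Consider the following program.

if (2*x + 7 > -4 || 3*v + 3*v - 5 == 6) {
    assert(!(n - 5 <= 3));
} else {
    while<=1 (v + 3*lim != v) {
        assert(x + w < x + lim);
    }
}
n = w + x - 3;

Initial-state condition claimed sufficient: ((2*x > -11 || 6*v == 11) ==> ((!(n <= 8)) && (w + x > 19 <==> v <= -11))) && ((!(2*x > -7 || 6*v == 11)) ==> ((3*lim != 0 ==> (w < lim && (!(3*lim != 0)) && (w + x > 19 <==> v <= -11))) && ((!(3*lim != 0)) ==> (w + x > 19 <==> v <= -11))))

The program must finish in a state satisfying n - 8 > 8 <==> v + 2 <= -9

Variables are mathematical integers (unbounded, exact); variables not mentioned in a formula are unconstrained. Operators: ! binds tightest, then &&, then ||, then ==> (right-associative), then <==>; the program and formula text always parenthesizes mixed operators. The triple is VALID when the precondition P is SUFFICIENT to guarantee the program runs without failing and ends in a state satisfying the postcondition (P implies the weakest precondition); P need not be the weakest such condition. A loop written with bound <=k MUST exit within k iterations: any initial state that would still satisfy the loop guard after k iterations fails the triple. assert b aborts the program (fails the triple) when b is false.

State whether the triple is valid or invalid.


Working backward. After the program, the postcondition n - 8 > 8 <==> v + 2 <= -9 must hold; in canonical form it is n > 16 <==> v <= -11.
Before n := w + x - 3: w + x > 19 <==> v <= -11
Then branch requires (!(n <= 8)) && (w + x > 19 <==> v <= -11); else branch requires (3*lim != 0 ==> (w < lim && (!(3*lim != 0)) && (w + x > 19 <==> v <= -11))) && ((!(3*lim != 0)) ==> (w + x > 19 <==> v <= -11)).
Before the if: ((2*x > -11 || 6*v == 11) ==> ((!(n <= 8)) && (w + x > 19 <==> v <= -11))) && ((!(2*x > -11 || 6*v == 11)) ==> ((3*lim != 0 ==> (w < lim && (!(3*lim != 0)) && (w + x > 19 <==> v <= -11))) && ((!(3*lim != 0)) ==> (w + x > 19 <==> v <= -11))))
The weakest precondition is ((2*x > -11 || 6*v == 11) ==> ((!(n <= 8)) && (w + x > 19 <==> v <= -11))) && ((!(2*x > -11 || 6*v == 11)) ==> ((3*lim != 0 ==> (w < lim && (!(3*lim != 0)) && (w + x > 19 <==> v <= -11))) && ((!(3*lim != 0)) ==> (w + x > 19 <==> v <= -11)))).
Check whether ((2*x > -11 || 6*v == 11) ==> ((!(n <= 8)) && (w + x > 19 <==> v <= -11))) && ((!(2*x > -7 || 6*v == 11)) ==> ((3*lim != 0 ==> (w < lim && (!(3*lim != 0)) && (w + x > 19 <==> v <= -11))) && ((!(3*lim != 0)) ==> (w + x > 19 <==> v <= -11)))) implies it.
Every state satisfying the precondition satisfies the weakest precondition: the implication holds.
Answer: valid


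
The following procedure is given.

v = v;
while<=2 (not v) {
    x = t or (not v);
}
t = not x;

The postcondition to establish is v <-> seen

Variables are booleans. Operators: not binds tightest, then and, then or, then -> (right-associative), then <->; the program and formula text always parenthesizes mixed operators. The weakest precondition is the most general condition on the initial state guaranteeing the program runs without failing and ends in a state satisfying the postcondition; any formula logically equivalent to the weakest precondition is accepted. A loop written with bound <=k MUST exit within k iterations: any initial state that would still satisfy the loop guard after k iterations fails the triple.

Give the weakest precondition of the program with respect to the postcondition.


Working backward. After the program, v <-> seen must hold.
Before t := not x: v <-> seen
Before the loop (bound <=2), unroll the exhaustion recursion (WP_0 = exit-now case; WP_j = one more guarded iteration, up to j = 2):
  WP_0: v and (v <-> seen)
  WP_1: ((not v) -> (v and (v <-> seen))) and (v -> (v <-> seen))
  WP_2: ((not v) -> (((not v) -> (v and (v <-> seen))) and (v -> (v <-> seen)))) and (v -> (v <-> seen))
So before the loop: ((not v) -> (((not v) -> (v and (v <-> seen))) and (v -> (v <-> seen)))) and (v -> (v <-> seen))
Before v := v: ((not v) -> (((not v) -> (v and (v <-> seen))) and (v -> (v <-> seen)))) and (v -> (v <-> seen))
Answer: WP = ((not v) -> (((not v) -> (v and (v <-> seen))) and (v -> (v <-> seen)))) and (v -> (v <-> seen))


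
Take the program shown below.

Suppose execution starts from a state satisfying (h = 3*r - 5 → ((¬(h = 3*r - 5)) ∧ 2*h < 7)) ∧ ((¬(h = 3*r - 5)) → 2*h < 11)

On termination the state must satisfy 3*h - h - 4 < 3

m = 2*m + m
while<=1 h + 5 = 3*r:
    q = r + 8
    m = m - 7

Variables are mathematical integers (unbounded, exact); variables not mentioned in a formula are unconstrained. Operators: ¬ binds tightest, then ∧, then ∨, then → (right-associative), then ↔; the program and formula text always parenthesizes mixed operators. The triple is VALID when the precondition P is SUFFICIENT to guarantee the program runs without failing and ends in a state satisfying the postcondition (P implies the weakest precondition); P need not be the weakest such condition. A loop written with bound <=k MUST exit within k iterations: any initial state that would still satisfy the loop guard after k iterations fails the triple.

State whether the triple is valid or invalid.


Working backward. After the program, the postcondition 3*h - h - 4 < 3 must hold; in canonical form it is 2*h < 7.
Before the loop (bound <=1), unroll the exhaustion recursion (WP_0 = exit-now case; WP_j = one more guarded iteration, up to j = 1):
  WP_0: (¬(h = 3*r - 5)) ∧ 2*h < 7
  WP_1: (h = 3*r - 5 → ((¬(h = 3*r - 5)) ∧ 2*h < 7)) ∧ ((¬(h = 3*r - 5)) → 2*h < 7)
So before the loop: (h = 3*r - 5 → ((¬(h = 3*r - 5)) ∧ 2*h < 7)) ∧ ((¬(h = 3*r - 5)) → 2*h < 7)
Before m := 2*m + m: (h = 3*r - 5 → ((¬(h = 3*r - 5)) ∧ 2*h < 7)) ∧ ((¬(h = 3*r - 5)) → 2*h < 7)
The weakest precondition is (h = 3*r - 5 → ((¬(h = 3*r - 5)) ∧ 2*h < 7)) ∧ ((¬(h = 3*r - 5)) → 2*h < 7).
Check whether (h = 3*r - 5 → ((¬(h = 3*r - 5)) ∧ 2*h < 7)) ∧ ((¬(h = 3*r - 5)) → 2*h < 11) implies it.
Countermodel: at the initial state h = 5, r = 4, the precondition holds but the weakest precondition fails.
Answer: invalid


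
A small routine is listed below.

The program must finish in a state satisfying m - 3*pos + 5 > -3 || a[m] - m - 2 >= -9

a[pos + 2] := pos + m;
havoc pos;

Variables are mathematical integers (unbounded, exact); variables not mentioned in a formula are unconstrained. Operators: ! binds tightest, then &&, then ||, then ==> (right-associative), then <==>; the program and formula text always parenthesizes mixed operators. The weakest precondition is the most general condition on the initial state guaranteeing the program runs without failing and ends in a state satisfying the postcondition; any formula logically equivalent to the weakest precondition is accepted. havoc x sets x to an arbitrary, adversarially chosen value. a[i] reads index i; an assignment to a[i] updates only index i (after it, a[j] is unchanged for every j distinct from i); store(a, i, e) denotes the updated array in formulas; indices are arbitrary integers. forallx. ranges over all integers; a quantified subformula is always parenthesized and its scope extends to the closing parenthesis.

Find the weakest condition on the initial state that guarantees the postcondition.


Working backward. After the program, the postcondition m - 3*pos + 5 > -3 || a[m] - m - 2 >= -9 must hold; in canonical form it is m > 3*pos - 8 || a[m] >= m - 7.
Before havoc pos: forall pos_1. (m > 3*pos_1 - 8 || a[m] >= m - 7)
Before a[pos + 2] := pos + m: forall pos_1. (m > 3*pos_1 - 8 || store(a, pos + 2, m + pos)[m] >= m - 7)
Answer: WP = forall pos_1. (m > 3*pos_1 - 8 || store(a, pos + 2, m + pos)[m] >= m - 7)


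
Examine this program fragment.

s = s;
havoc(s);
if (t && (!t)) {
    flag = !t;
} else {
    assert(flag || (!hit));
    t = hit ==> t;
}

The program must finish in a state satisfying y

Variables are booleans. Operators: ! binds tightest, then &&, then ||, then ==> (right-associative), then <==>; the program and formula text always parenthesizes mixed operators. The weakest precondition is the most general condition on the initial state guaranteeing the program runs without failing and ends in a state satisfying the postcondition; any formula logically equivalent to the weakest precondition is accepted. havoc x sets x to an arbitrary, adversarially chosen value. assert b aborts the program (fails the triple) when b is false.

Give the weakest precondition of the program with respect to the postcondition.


Working backward. After the program, y must hold.
Then branch requires y; else branch requires (flag || (!hit)) && y.
Before the if: (flag || (!hit)) && y
Before havoc s: (flag || (!hit)) && y
Before s := s: (flag || (!hit)) && y
Answer: WP = (flag || (!hit)) && y


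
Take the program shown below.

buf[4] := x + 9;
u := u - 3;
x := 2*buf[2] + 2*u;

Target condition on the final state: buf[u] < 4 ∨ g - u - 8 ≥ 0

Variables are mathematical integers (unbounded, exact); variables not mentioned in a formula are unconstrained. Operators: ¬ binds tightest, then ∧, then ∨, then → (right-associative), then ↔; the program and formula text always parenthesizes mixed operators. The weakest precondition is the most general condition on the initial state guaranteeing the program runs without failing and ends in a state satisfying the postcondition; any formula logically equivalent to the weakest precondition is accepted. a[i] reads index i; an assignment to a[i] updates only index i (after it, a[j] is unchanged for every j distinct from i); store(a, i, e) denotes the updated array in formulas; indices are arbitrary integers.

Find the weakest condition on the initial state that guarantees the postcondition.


Working backward. After the program, the postcondition buf[u] < 4 ∨ g - u - 8 ≥ 0 must hold; in canonical form it is buf[u] < 4 ∨ g ≥ u + 8.
Before x := 2*buf[2] + 2*u: buf[u] < 4 ∨ g ≥ u + 8
Before u := u - 3: buf[u - 3] < 4 ∨ g ≥ u + 5
Before buf[4] := x + 9: store(buf, 4, x + 9)[u - 3] < 4 ∨ g ≥ u + 5
Answer: WP = store(buf, 4, x + 9)[u - 3] < 4 ∨ g ≥ u + 5


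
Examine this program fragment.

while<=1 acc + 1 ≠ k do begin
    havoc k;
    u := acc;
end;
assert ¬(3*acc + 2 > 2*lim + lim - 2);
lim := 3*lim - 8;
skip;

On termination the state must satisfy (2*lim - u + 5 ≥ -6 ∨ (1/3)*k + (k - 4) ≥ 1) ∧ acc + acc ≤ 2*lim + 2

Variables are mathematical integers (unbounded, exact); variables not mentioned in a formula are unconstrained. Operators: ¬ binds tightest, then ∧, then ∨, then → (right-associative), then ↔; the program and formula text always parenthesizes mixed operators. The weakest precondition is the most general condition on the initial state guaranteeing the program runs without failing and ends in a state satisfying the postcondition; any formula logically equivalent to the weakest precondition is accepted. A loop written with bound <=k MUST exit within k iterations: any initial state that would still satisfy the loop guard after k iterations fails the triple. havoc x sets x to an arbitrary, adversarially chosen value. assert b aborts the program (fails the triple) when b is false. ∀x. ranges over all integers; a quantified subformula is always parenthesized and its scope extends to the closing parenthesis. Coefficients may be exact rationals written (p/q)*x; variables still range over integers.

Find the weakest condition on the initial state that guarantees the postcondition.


Working backward. After the program, the postcondition (2*lim - u + 5 ≥ -6 ∨ (1/3)*k + (k - 4) ≥ 1) ∧ acc + acc ≤ 2*lim + 2 must hold; in canonical form it is (2*lim ≥ u - 11 ∨ (4/3)*k ≥ 5) ∧ 2*acc ≤ 2*lim + 2.
Before skip: (2*lim ≥ u - 11 ∨ (4/3)*k ≥ 5) ∧ 2*acc ≤ 2*lim + 2
Before lim := 3*lim - 8: (6*lim ≥ u + 5 ∨ (4/3)*k ≥ 5) ∧ 2*acc ≤ 6*lim - 14
Before assert ¬(3*acc + 2 > 2*lim + lim - 2): (¬(3*acc > 3*lim - 4)) ∧ (6*lim ≥ u + 5 ∨ (4/3)*k ≥ 5) ∧ 2*acc ≤ 6*lim - 14
Before the loop (bound <=1), unroll the exhaustion recursion (WP_0 = exit-now case; WP_j = one more guarded iteration, up to j = 1):
  WP_0: (¬(acc ≠ k - 1)) ∧ (¬(3*acc > 3*lim - 4)) ∧ (6*lim ≥ u + 5 ∨ (4/3)*k ≥ 5) ∧ 2*acc ≤ 6*lim - 14
  WP_1: (acc ≠ k - 1 → (∀k_1. ((¬(acc ≠ k_1 - 1)) ∧ (¬(3*acc > 3*lim - 4)) ∧ (6*lim ≥ acc + 5 ∨ (4/3)*k_1 ≥ 5) ∧ 2*acc ≤ 6*lim - 14))) ∧ ((¬(acc ≠ k - 1)) → ((¬(3*acc > 3*lim - 4)) ∧ (6*lim ≥ u + 5 ∨ (4/3)*k ≥ 5) ∧ 2*acc ≤ 6*lim - 14))
So before the loop: (acc ≠ k - 1 → (∀k_1. ((¬(acc ≠ k_1 - 1)) ∧ (¬(3*acc > 3*lim - 4)) ∧ (6*lim ≥ acc + 5 ∨ (4/3)*k_1 ≥ 5) ∧ 2*acc ≤ 6*lim - 14))) ∧ ((¬(acc ≠ k - 1)) → ((¬(3*acc > 3*lim - 4)) ∧ (6*lim ≥ u + 5 ∨ (4/3)*k ≥ 5) ∧ 2*acc ≤ 6*lim - 14))
Answer: WP = (acc ≠ k - 1 → (∀k_1. ((¬(acc ≠ k_1 - 1)) ∧ (¬(3*acc > 3*lim - 4)) ∧ (6*lim ≥ acc + 5 ∨ (4/3)*k_1 ≥ 5) ∧ 2*acc ≤ 6*lim - 14))) ∧ ((¬(acc ≠ k - 1)) → ((¬(3*acc > 3*lim - 4)) ∧ (6*lim ≥ u + 5 ∨ (4/3)*k ≥ 5) ∧ 2*acc ≤ 6*lim - 14))


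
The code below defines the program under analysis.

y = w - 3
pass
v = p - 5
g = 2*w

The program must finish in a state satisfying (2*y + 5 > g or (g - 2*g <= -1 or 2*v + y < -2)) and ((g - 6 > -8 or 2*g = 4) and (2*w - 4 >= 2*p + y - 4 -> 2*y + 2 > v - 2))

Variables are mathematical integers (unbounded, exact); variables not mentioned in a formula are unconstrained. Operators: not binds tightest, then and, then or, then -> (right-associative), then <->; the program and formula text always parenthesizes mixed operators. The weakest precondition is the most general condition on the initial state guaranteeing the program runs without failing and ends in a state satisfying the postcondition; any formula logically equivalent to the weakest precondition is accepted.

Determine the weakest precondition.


Working backward. After the program, the postcondition (2*y + 5 > g or (g - 2*g <= -1 or 2*v + y < -2)) and ((g - 6 > -8 or 2*g = 4) and (2*w - 4 >= 2*p + y - 4 -> 2*y + 2 > v - 2)) must hold; in canonical form it is (2*y > g - 5 or g >= 1 or 2*v + y < -2) and (g > -2 or 2*g = 4) and (2*w >= 2*p + y -> 2*y > v - 4).
Before g := 2*w: (2*y > 2*w - 5 or 2*w >= 1 or 2*v + y < -2) and (2*w > -2 or 4*w = 4) and (2*w >= 2*p + y -> 2*y > v - 4)
Before v := p - 5: (2*y > 2*w - 5 or 2*w >= 1 or 2*p + y < 8) and (2*w > -2 or 4*w = 4) and (2*w >= 2*p + y -> 2*y > p - 9)
Before skip: (2*y > 2*w - 5 or 2*w >= 1 or 2*p + y < 8) and (2*w > -2 or 4*w = 4) and (2*w >= 2*p + y -> 2*y > p - 9)
Before y := w - 3: (2*w >= 1 or 2*p + w < 11) and (2*w > -2 or 4*w = 4) and (w >= 2*p - 3 -> 2*w > p - 3)
Answer: WP = (2*w >= 1 or 2*p + w < 11) and (2*w > -2 or 4*w = 4) and (w >= 2*p - 3 -> 2*w > p - 3)
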